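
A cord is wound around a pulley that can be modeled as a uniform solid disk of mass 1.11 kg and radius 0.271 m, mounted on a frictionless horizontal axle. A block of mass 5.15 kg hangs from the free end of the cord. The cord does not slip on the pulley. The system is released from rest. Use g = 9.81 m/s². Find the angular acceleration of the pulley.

I = ½MR² = (1/2)(1.11)(0.271)² = 0.04076 kg·m².
Block: mg − T = ma. Pulley: TR = Iα. No-slip: a = αR, so T = (I/R²)a = 0.5550·a.
Then mg = (m + 0.5550)a, so a = (5.15)(9.81)/(5.15 + 0.5550) = 8.856 m/s².
α = a/R = 8.856/0.271 = 32.68 rad/s².

α ≈ 32.7 rad/s²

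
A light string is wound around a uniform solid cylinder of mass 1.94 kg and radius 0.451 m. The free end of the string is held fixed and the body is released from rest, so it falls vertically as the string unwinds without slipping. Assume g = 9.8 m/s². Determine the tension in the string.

Translation: Mg − T = Ma. Rotation about the center: TR = Iα with I = ½MR².
With a = αR: T = (I/R²)a = (1/2)M a, so Mg = (1 + 0.5000)Ma.
a = g/(1 + 0.5000) = 9.8/1.500 = 6.533 m/s².
T = 0.5000·M·a = (0.5000)(1.94)(6.533) = 6.337 N.

T ≈ 6.34 N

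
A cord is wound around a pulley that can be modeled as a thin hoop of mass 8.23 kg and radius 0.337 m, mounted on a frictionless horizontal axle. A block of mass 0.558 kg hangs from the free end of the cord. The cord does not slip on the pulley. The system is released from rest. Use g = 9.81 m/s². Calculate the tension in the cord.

I = MR² = (8.23)(0.337)² = 0.9347 kg·m².
Block: mg − T = ma. Pulley: TR = Iα. No-slip: a = αR, so T = (I/R²)a = 8.230·a.
Then mg = (m + 8.230)a, so a = (0.558)(9.81)/(0.558 + 8.230) = 0.6229 m/s².
T = 8.230·a = 5.126 N.

T ≈ 5.13 N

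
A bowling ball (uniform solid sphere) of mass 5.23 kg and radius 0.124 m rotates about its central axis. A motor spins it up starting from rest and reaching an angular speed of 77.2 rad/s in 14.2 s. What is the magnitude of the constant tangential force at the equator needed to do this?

F ≈ 1.41 N

I = (2/5)MR² = (2/5)(5.23)(0.124)² = 0.03217 kg·m².
α = Δω/Δt = (77.2 − 0)/14.2 = 5.437 rad/s².
The required torque is τ = Iα = (0.03217)(5.437) = 0.1749 N·m.
A tangential force at the equator gives τ = FR, so F = τ/R = 0.1749/0.124 = 1.410 N.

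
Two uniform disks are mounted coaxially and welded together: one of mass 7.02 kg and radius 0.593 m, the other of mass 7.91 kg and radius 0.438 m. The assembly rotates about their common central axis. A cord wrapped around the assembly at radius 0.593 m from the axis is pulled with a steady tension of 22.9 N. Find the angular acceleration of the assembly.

α ≈ 6.81 rad/s²

I = ½M₁R₁² + ½M₂R₂² = ½(7.02)(0.593)² + ½(7.91)(0.438)² = 1.993 kg·m².
τ = F r = (22.9)(0.593) = 13.58 N·m.
α = τ/I = 13.58/1.993 = 6.814 rad/s².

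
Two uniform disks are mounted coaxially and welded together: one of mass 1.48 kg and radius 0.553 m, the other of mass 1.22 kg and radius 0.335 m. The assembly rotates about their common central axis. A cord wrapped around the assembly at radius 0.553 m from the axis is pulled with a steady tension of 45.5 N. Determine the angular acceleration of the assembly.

α ≈ 85.4 rad/s²

I = ½M₁R₁² + ½M₂R₂² = ½(1.48)(0.553)² + ½(1.22)(0.335)² = 0.2948 kg·m².
τ = F r = (45.5)(0.553) = 25.16 N·m.
α = τ/I = 25.16/0.2948 = 85.36 rad/s².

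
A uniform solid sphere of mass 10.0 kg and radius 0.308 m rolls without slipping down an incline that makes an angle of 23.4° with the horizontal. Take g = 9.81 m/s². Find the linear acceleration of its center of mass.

a ≈ 2.78 m/s²

Translation along the incline: Mg sinθ − f = Ma.
Rotation about the center: fR = Iα with I = (2/5)MR². No-slip gives a = αR, so f = (I/R²)a = (2/5)M a.
Substituting: Mg sinθ = (1 + 0.4000)Ma, so a = g sinθ/(1 + 0.4000) = (9.81) sin 23.4° / 1.400 = 2.783 m/s².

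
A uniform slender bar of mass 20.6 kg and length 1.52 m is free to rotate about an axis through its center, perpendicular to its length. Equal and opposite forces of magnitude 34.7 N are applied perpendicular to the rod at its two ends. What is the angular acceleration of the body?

α ≈ 13.3 rad/s²

I = (1/12)ML² = (1/12)(20.6)(1.52)² = 3.966 kg·m².
The couple gives τ = F·(L/2) + F·(L/2) = F L = (34.7)(1.52) = 52.74 N·m.
From τ = Iα: α = 52.74/3.966 = 13.30 rad/s².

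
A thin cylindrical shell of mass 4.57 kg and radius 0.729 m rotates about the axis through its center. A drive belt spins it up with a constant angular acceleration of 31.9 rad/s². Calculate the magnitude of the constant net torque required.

τ ≈ 77.5 N·m

I = MR² = (4.57)(0.729)² = 2.429 kg·m².
τ = Iα = (2.429)(31.90) = 77.48 N·m.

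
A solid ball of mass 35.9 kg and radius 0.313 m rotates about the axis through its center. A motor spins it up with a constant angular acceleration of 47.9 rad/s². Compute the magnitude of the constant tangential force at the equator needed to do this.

I = (2/5)MR² = (2/5)(35.9)(0.313)² = 1.407 kg·m².
The required torque is τ = Iα = (1.407)(47.90) = 67.39 N·m.
A tangential force at the equator gives τ = FR, so F = τ/R = 67.39/0.313 = 215.3 N.

F ≈ 215 N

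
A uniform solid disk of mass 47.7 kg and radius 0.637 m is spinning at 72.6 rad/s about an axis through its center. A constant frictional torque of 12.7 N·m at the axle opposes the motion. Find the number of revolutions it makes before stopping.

≈ 320 revolutions

I = ½MR² = (1/2)(47.7)(0.637)² = 9.678 kg·m².
The net torque has magnitude 12.7 N·m, opposing ω.
|α| = τ/I = 12.70/9.678 = 1.312 rad/s² (deceleration).
ω² = ω₀² − 2|α|θ with ω = 0 ⇒ θ = ω₀²/(2|α|) = 2008 rad = 319.6 rev.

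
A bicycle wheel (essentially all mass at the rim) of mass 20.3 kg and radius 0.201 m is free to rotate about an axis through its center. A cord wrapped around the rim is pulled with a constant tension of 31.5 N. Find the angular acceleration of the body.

I = MR² = (20.3)(0.201)² = 0.8201 kg·m².
τ = F R = (31.5)(0.201) = 6.332 N·m.
Newton's second law for rotation, τ = Iα, gives α = τ/I = 6.332/0.8201 = 7.720 rad/s².

α ≈ 7.72 rad/s²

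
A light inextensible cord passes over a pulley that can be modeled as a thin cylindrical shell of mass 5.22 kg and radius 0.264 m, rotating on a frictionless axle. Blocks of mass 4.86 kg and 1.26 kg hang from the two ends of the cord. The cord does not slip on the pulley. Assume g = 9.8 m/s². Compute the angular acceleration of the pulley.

α ≈ 11.8 rad/s²

I = MR² = (5.22)(0.264)² = 0.3638 kg·m².
Heavier block: m₁g − T₁ = m₁a. Lighter block: T₂ − m₂g = m₂a.
Pulley: (T₁ − T₂)R = Iα = I(a/R), so T₁ − T₂ = (I/R²)a = 1·M_p a = 5.220·a.
Adding the three: (m₁ − m₂)g = (m₁ + m₂ + 5.220)a, so a = (4.86 − 1.26)(9.8)/(4.86 + 1.26 + 5.220) = 3.111 m/s².
α = a/R = 3.111/0.264 = 11.78 rad/s².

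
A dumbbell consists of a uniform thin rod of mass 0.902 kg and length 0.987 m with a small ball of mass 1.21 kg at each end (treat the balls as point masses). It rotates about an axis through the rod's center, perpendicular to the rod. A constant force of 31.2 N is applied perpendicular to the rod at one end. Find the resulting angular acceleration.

I_rod = (1/12)ML² = (1/12)(0.902)(0.987)² = 0.07323 kg·m².
I_balls = 2·m·(L/2)² = 2(1.21)(0.4935)² = 0.5894 kg·m².
Total I = 0.6626 kg·m².
τ = F·(L/2) = (31.2)(0.493) = 15.40 N·m.
α = τ/I = 15.40/0.6626 = 23.24 rad/s².

α ≈ 23.2 rad/s²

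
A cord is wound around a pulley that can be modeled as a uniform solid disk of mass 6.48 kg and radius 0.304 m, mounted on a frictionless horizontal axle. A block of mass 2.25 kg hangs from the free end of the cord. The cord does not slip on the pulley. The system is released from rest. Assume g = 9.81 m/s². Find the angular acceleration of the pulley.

α ≈ 13.2 rad/s²

I = ½MR² = (1/2)(6.48)(0.304)² = 0.2994 kg·m².
Block: mg − T = ma. Pulley: TR = Iα. No-slip: a = αR, so T = (I/R²)a = 3.240·a.
Then mg = (m + 3.240)a, so a = (2.25)(9.81)/(2.25 + 3.240) = 4.020 m/s².
α = a/R = 4.020/0.304 = 13.23 rad/s².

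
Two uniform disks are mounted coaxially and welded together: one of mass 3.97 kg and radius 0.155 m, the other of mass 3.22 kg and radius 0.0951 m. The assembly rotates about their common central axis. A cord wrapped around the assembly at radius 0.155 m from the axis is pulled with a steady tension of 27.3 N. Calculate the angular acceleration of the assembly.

α ≈ 68.0 rad/s²

I = ½M₁R₁² + ½M₂R₂² = ½(3.97)(0.155)² + ½(3.22)(0.0951)² = 0.06225 kg·m².
τ = F r = (27.3)(0.155) = 4.232 N·m.
α = τ/I = 4.232/0.06225 = 67.98 rad/s².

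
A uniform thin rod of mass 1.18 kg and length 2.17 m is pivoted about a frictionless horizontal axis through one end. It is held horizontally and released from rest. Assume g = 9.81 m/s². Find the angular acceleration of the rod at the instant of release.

α ≈ 6.78 rad/s²

About the pivot, I = (1/3)ML² = (1/3)(1.18)(2.17)² = 1.852 kg·m².
The weight acts at the center, a distance L/2 = 1.085 m from the pivot; τ = Mg(L/2) = 12.56 N·m.
α = τ/I = 12.56/1.852 = 6.781 rad/s².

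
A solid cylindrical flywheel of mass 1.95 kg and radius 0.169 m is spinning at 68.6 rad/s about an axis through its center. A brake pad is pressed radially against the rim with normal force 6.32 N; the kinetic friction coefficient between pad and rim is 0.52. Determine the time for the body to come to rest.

I = ½MR² = (1/2)(1.95)(0.169)² = 0.02785 kg·m².
Friction force f = μN = (0.52)(6.32) = 3.286 N at the rim; torque magnitude τ = fR = 0.5554 N·m, opposing ω.
|α| = τ/I = 0.5554/0.02785 = 19.94 rad/s² (deceleration).
0 = ω₀ − |α|t ⇒ t = ω₀/|α| = 68.6/19.94 = 3.439 s.

t ≈ 3.44 s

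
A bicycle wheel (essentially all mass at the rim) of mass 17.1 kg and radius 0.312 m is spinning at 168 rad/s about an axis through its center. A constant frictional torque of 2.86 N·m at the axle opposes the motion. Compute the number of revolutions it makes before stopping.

I = MR² = (17.1)(0.312)² = 1.665 kg·m².
The net torque has magnitude 2.86 N·m, opposing ω.
|α| = τ/I = 2.860/1.665 = 1.718 rad/s² (deceleration).
ω² = ω₀² − 2|α|θ with ω = 0 ⇒ θ = ω₀²/(2|α|) = 8213 rad = 1307 rev.

≈ 1310 revolutions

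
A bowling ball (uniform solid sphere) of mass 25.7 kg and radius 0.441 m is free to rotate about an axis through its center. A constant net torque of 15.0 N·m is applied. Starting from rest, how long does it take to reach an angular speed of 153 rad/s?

t ≈ 20.4 s

I = (2/5)MR² = (2/5)(25.7)(0.441)² = 1.999 kg·m².
α = τ/I = 15.0/1.999 = 7.503 rad/s².
ω = αt ⇒ t = ω/α = 153/7.503 = 20.39 s.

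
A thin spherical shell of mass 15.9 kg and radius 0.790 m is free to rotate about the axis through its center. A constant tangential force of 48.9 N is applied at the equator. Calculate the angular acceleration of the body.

α ≈ 5.84 rad/s²

I = (2/3)MR² = (2/3)(15.9)(0.790)² = 6.615 kg·m².
τ = F R = (48.9)(0.790) = 38.63 N·m.
From τ = Iα: α = 38.63/6.615 = 5.840 rad/s².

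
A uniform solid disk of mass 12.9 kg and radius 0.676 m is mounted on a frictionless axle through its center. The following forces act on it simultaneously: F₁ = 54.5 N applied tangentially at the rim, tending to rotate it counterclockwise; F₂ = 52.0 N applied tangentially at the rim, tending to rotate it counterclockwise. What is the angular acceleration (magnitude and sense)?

I = ½MR² = (1/2)(12.9)(0.676)² = 2.947 kg·m².
Taking counterclockwise as positive: τ₁ = +(54.5)(0.676) = +36.84 N·m; τ₂ = +(52.0)(0.676) = +35.15 N·m.
Net torque τ = 71.99 N·m.
α = τ/I = 71.99/2.947 = 24.43 rad/s².

α ≈ 24.4 rad/s², counterclockwise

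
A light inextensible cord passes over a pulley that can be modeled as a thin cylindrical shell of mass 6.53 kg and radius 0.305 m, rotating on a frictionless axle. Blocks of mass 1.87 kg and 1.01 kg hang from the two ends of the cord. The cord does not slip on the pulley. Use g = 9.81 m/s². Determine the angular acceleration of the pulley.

α ≈ 2.94 rad/s²

I = MR² = (6.53)(0.305)² = 0.6075 kg·m².
Heavier block: m₁g − T₁ = m₁a. Lighter block: T₂ − m₂g = m₂a.
Pulley: (T₁ − T₂)R = Iα = I(a/R), so T₁ − T₂ = (I/R²)a = 1·M_p a = 6.530·a.
Adding the three: (m₁ − m₂)g = (m₁ + m₂ + 6.530)a, so a = (1.87 − 1.01)(9.81)/(1.87 + 1.01 + 6.530) = 0.8966 m/s².
α = a/R = 0.8966/0.305 = 2.940 rad/s².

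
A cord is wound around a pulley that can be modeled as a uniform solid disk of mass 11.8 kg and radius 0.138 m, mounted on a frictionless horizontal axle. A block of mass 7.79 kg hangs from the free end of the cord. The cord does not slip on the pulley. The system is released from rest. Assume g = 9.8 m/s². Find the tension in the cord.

I = ½MR² = (1/2)(11.8)(0.138)² = 0.1124 kg·m².
Block: mg − T = ma. Pulley: TR = Iα. No-slip: a = αR, so T = (I/R²)a = 5.900·a.
Then mg = (m + 5.900)a, so a = (7.79)(9.8)/(7.79 + 5.900) = 5.576 m/s².
T = 5.900·a = 32.90 N.

T ≈ 32.9 N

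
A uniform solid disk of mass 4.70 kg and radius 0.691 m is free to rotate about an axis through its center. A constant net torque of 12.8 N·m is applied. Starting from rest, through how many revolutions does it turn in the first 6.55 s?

I = ½MR² = (1/2)(4.70)(0.691)² = 1.122 kg·m².
α = τ/I = 12.8/1.122 = 11.41 rad/s².
θ = ½αt² = ½(11.41)(6.55)² = 244.7 rad.
Revolutions = θ/(2π) = 38.95.

≈ 38.9 revolutions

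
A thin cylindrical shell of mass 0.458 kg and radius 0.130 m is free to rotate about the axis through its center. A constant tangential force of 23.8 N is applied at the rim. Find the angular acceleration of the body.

α ≈ 400 rad/s²

I = MR² = (0.458)(0.130)² = 0.007740 kg·m².
τ = F R = (23.8)(0.130) = 3.094 N·m.
From τ = Iα: α = 3.094/0.007740 = 399.7 rad/s².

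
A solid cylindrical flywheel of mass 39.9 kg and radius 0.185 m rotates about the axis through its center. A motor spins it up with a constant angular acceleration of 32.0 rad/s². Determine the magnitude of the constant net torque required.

τ ≈ 21.8 N·m

I = ½MR² = (1/2)(39.9)(0.185)² = 0.6828 kg·m².
τ = Iα = (0.6828)(32.00) = 21.85 N·m.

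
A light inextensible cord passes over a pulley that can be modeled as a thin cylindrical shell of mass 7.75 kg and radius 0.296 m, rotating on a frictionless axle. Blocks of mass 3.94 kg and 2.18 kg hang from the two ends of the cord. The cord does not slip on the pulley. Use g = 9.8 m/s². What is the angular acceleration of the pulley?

I = MR² = (7.75)(0.296)² = 0.6790 kg·m².
Heavier block: m₁g − T₁ = m₁a. Lighter block: T₂ − m₂g = m₂a.
Pulley: (T₁ − T₂)R = Iα = I(a/R), so T₁ − T₂ = (I/R²)a = 1·M_p a = 7.750·a.
Adding the three: (m₁ − m₂)g = (m₁ + m₂ + 7.750)a, so a = (3.94 − 2.18)(9.8)/(3.94 + 2.18 + 7.750) = 1.244 m/s².
α = a/R = 1.244/0.296 = 4.201 rad/s².

α ≈ 4.20 rad/s²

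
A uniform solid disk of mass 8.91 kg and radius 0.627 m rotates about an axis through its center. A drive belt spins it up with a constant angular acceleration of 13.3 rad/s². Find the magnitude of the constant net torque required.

I = ½MR² = (1/2)(8.91)(0.627)² = 1.751 kg·m².
τ = Iα = (1.751)(13.30) = 23.29 N·m.

τ ≈ 23.3 N·m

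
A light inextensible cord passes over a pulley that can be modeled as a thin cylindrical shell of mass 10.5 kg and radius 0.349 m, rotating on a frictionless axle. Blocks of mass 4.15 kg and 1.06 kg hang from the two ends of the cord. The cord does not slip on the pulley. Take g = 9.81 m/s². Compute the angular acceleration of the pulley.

α ≈ 5.53 rad/s²

I = MR² = (10.5)(0.349)² = 1.279 kg·m².
Heavier block: m₁g − T₁ = m₁a. Lighter block: T₂ − m₂g = m₂a.
Pulley: (T₁ − T₂)R = Iα = I(a/R), so T₁ − T₂ = (I/R²)a = 1·M_p a = 10.50·a.
Adding the three: (m₁ − m₂)g = (m₁ + m₂ + 10.50)a, so a = (4.15 − 1.06)(9.81)/(4.15 + 1.06 + 10.50) = 1.930 m/s².
α = a/R = 1.930/0.349 = 5.529 rad/s².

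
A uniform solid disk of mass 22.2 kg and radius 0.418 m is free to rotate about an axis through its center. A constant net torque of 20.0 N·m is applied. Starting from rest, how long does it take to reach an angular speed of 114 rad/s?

I = ½MR² = (1/2)(22.2)(0.418)² = 1.939 kg·m².
α = τ/I = 20.0/1.939 = 10.31 rad/s².
ω = αt ⇒ t = ω/α = 114/10.31 = 11.05 s.

t ≈ 11.1 s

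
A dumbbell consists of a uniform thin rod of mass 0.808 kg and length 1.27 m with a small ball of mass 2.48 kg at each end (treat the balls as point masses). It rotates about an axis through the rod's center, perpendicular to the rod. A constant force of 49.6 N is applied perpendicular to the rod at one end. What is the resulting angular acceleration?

α ≈ 14.9 rad/s²

I_rod = (1/12)ML² = (1/12)(0.808)(1.27)² = 0.1086 kg·m².
I_balls = 2·m·(L/2)² = 2(2.48)(0.6350)² = 2.000 kg·m².
Total I = 2.109 kg·m².
τ = F·(L/2) = (49.6)(0.635) = 31.50 N·m.
α = τ/I = 31.50/2.109 = 14.94 rad/s².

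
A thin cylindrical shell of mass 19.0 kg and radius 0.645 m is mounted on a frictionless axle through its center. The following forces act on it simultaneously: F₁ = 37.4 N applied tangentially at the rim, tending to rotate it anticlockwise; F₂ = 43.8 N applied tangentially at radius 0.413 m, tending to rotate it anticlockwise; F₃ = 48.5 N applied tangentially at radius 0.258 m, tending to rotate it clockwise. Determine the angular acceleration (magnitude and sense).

α ≈ 3.76 rad/s², anticlockwise

I = MR² = (19.0)(0.645)² = 7.904 kg·m².
Taking anticlockwise as positive: τ₁ = +(37.4)(0.645) = +24.12 N·m; τ₂ = +(43.8)(0.413) = +18.09 N·m; τ₃ = −(48.5)(0.258) = −12.51 N·m.
Net torque τ = 29.70 N·m.
α = τ/I = 29.70/7.904 = 3.757 rad/s².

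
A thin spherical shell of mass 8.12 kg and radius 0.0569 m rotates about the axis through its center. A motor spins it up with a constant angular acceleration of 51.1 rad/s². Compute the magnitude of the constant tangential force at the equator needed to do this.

F ≈ 15.7 N

I = (2/3)MR² = (2/3)(8.12)(0.0569)² = 0.01753 kg·m².
The required torque is τ = Iα = (0.01753)(51.10) = 0.8956 N·m.
A tangential force at the equator gives τ = FR, so F = τ/R = 0.8956/0.0569 = 15.74 N.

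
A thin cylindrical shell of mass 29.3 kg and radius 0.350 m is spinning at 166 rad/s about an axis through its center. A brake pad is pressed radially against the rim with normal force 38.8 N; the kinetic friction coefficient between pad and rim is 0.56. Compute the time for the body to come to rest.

t ≈ 78.3 s

I = MR² = (29.3)(0.350)² = 3.589 kg·m².
Friction force f = μN = (0.56)(38.8) = 21.73 N at the rim; torque magnitude τ = fR = 7.605 N·m, opposing ω.
|α| = τ/I = 7.605/3.589 = 2.119 rad/s² (deceleration).
0 = ω₀ − |α|t ⇒ t = ω₀/|α| = 166/2.119 = 78.35 s.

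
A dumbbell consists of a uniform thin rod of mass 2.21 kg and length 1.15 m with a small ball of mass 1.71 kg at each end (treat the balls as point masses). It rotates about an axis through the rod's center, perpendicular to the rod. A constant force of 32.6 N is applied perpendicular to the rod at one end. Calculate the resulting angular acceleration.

I_rod = (1/12)ML² = (1/12)(2.21)(1.15)² = 0.2436 kg·m².
I_balls = 2·m·(L/2)² = 2(1.71)(0.5750)² = 1.131 kg·m².
Total I = 1.374 kg·m².
τ = F·(L/2) = (32.6)(0.575) = 18.75 N·m.
α = τ/I = 18.75/1.374 = 13.64 rad/s².

α ≈ 13.6 rad/s²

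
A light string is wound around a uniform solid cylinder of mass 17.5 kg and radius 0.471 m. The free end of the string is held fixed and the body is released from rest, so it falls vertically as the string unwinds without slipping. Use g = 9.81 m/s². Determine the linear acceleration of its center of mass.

Translation: Mg − T = Ma. Rotation about the center: TR = Iα with I = ½MR².
With a = αR: T = (I/R²)a = (1/2)M a, so Mg = (1 + 0.5000)Ma.
a = g/(1 + 0.5000) = 9.81/1.500 = 6.540 m/s².

a ≈ 6.54 m/s²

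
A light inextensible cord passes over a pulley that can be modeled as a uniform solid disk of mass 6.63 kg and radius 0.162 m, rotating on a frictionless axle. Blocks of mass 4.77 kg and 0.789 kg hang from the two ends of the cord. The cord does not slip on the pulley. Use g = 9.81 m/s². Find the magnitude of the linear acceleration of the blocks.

I = ½MR² = (1/2)(6.63)(0.162)² = 0.08700 kg·m².
Heavier block: m₁g − T₁ = m₁a. Lighter block: T₂ − m₂g = m₂a.
Pulley: (T₁ − T₂)R = Iα = I(a/R), so T₁ − T₂ = (I/R²)a = (1/2)M_p a = 3.315·a.
Adding the three: (m₁ − m₂)g = (m₁ + m₂ + 3.315)a, so a = (4.77 − 0.789)(9.81)/(4.77 + 0.789 + 3.315) = 4.401 m/s².

a ≈ 4.40 m/s²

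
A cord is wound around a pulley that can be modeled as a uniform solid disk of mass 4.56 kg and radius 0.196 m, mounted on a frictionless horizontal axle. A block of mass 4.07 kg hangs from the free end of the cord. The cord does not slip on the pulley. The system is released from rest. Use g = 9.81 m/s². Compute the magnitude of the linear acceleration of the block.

I = ½MR² = (1/2)(4.56)(0.196)² = 0.08759 kg·m².
Block: mg − T = ma. Pulley: TR = Iα. No-slip: a = αR, so T = (I/R²)a = 2.280·a.
Then mg = (m + 2.280)a, so a = (4.07)(9.81)/(4.07 + 2.280) = 6.288 m/s².

a ≈ 6.29 m/s²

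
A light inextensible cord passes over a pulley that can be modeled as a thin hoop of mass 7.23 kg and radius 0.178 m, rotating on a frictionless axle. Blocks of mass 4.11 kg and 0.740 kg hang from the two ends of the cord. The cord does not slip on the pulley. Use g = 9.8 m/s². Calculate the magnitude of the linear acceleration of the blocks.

I = MR² = (7.23)(0.178)² = 0.2291 kg·m².
Heavier block: m₁g − T₁ = m₁a. Lighter block: T₂ − m₂g = m₂a.
Pulley: (T₁ − T₂)R = Iα = I(a/R), so T₁ − T₂ = (I/R²)a = 1·M_p a = 7.230·a.
Adding the three: (m₁ − m₂)g = (m₁ + m₂ + 7.230)a, so a = (4.11 − 0.740)(9.8)/(4.11 + 0.740 + 7.230) = 2.734 m/s².

a ≈ 2.73 m/s²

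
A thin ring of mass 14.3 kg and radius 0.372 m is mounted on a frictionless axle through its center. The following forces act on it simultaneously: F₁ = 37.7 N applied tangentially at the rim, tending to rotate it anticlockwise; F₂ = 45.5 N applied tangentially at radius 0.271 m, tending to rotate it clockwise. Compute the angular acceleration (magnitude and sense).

α ≈ 0.856 rad/s², anticlockwise

I = MR² = (14.3)(0.372)² = 1.979 kg·m².
Taking anticlockwise as positive: τ₁ = +(37.7)(0.372) = +14.02 N·m; τ₂ = −(45.5)(0.271) = −12.33 N·m.
Net torque τ = 1.694 N·m.
α = τ/I = 1.694/1.979 = 0.8560 rad/s².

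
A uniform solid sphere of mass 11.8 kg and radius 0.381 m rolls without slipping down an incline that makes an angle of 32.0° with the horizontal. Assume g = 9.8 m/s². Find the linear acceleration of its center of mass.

Translation along the incline: Mg sinθ − f = Ma.
Rotation about the center: fR = Iα with I = (2/5)MR². No-slip gives a = αR, so f = (I/R²)a = (2/5)M a.
Substituting: Mg sinθ = (1 + 0.4000)Ma, so a = g sinθ/(1 + 0.4000) = (9.8) sin 32.0° / 1.400 = 3.709 m/s².

a ≈ 3.71 m/s²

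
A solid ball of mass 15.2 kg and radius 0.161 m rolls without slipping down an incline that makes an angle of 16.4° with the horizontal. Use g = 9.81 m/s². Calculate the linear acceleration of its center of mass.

Translation along the incline: Mg sinθ − f = Ma.
Rotation about the center: fR = Iα with I = (2/5)MR². No-slip gives a = αR, so f = (I/R²)a = (2/5)M a.
Substituting: Mg sinθ = (1 + 0.4000)Ma, so a = g sinθ/(1 + 0.4000) = (9.81) sin 16.4° / 1.400 = 1.978 m/s².

a ≈ 1.98 m/s²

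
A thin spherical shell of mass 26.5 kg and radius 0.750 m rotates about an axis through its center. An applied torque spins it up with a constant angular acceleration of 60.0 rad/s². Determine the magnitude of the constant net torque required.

τ ≈ 596 N·m

I = (2/3)MR² = (2/3)(26.5)(0.750)² = 9.937 kg·m².
τ = Iα = (9.937)(60.00) = 596.2 N·m.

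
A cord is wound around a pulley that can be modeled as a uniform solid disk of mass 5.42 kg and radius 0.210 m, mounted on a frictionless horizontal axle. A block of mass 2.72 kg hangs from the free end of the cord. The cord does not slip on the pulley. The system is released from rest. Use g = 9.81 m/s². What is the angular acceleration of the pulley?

α ≈ 23.4 rad/s²

I = ½MR² = (1/2)(5.42)(0.210)² = 0.1195 kg·m².
Block: mg − T = ma. Pulley: TR = Iα. No-slip: a = αR, so T = (I/R²)a = 2.710·a.
Then mg = (m + 2.710)a, so a = (2.72)(9.81)/(2.72 + 2.710) = 4.914 m/s².
α = a/R = 4.914/0.210 = 23.40 rad/s².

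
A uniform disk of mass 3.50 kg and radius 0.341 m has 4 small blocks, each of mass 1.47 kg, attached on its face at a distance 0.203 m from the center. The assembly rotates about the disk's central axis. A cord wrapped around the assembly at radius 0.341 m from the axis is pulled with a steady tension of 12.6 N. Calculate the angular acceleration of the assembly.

I_disk = ½MR² = ½(3.50)(0.341)² = 0.2035 kg·m².
I_blocks = 4·m·r² = 4(1.47)(0.203)² = 0.2423 kg·m².
Total I = 0.4458 kg·m².
τ = F r = (12.6)(0.341) = 4.297 N·m.
α = τ/I = 4.297/0.4458 = 9.638 rad/s².

α ≈ 9.64 rad/s²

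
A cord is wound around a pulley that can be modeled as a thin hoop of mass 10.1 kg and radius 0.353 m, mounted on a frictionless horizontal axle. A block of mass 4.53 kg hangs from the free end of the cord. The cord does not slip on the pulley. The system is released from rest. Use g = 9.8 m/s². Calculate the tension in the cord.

T ≈ 30.6 N

I = MR² = (10.1)(0.353)² = 1.259 kg·m².
Block: mg − T = ma. Pulley: TR = Iα. No-slip: a = αR, so T = (I/R²)a = 10.10·a.
Then mg = (m + 10.10)a, so a = (4.53)(9.8)/(4.53 + 10.10) = 3.034 m/s².
T = 10.10·a = 30.65 N.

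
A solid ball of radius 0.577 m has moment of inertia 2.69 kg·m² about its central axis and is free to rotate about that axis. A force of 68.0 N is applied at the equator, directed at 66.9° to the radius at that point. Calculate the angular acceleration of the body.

α ≈ 13.4 rad/s²

Only the tangential component produces torque: τ = F R sinθ = (68.0)(0.577) sin 66.9° = 36.09 N·m.
From τ = Iα: α = 36.09/2.690 = 13.42 rad/s².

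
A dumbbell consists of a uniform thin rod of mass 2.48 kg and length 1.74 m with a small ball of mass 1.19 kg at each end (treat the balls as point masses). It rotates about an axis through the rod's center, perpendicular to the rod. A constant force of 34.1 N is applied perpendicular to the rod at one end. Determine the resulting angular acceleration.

I_rod = (1/12)ML² = (1/12)(2.48)(1.74)² = 0.6257 kg·m².
I_balls = 2·m·(L/2)² = 2(1.19)(0.8700)² = 1.801 kg·m².
Total I = 2.427 kg·m².
τ = F·(L/2) = (34.1)(0.870) = 29.67 N·m.
α = τ/I = 29.67/2.427 = 12.22 rad/s².

α ≈ 12.2 rad/s²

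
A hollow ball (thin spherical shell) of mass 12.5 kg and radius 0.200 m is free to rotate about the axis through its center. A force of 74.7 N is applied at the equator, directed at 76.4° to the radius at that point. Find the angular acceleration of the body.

α ≈ 43.6 rad/s²

I = (2/3)MR² = (2/3)(12.5)(0.200)² = 0.3333 kg·m².
Only the tangential component produces torque: τ = F R sinθ = (74.7)(0.200) sin 76.4° = 14.52 N·m.
Newton's second law for rotation, τ = Iα, gives α = τ/I = 14.52/0.3333 = 43.56 rad/s².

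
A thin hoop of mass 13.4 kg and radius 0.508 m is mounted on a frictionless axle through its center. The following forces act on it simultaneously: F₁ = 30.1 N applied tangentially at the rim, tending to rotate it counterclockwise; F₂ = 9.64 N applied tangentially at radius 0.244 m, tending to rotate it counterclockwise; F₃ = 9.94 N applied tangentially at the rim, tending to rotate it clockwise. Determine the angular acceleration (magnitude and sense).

α ≈ 3.64 rad/s², counterclockwise

I = MR² = (13.4)(0.508)² = 3.458 kg·m².
Taking counterclockwise as positive: τ₁ = +(30.1)(0.508) = +15.29 N·m; τ₂ = +(9.64)(0.244) = +2.352 N·m; τ₃ = −(9.94)(0.508) = −5.050 N·m.
Net torque τ = 12.59 N·m.
α = τ/I = 12.59/3.458 = 3.642 rad/s².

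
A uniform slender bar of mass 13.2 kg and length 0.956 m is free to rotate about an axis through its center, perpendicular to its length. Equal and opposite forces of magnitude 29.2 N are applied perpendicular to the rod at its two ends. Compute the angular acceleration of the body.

α ≈ 27.8 rad/s²

I = (1/12)ML² = (1/12)(13.2)(0.956)² = 1.005 kg·m².
The couple gives τ = F·(L/2) + F·(L/2) = F L = (29.2)(0.956) = 27.92 N·m.
Newton's second law for rotation, τ = Iα, gives α = τ/I = 27.92/1.005 = 27.77 rad/s².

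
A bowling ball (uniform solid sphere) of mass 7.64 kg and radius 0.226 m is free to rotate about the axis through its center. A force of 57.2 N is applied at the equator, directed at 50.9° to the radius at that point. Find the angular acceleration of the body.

I = (2/5)MR² = (2/5)(7.64)(0.226)² = 0.1561 kg·m².
Only the tangential component produces torque: τ = F R sinθ = (57.2)(0.226) sin 50.9° = 10.03 N·m.
Newton's second law for rotation, τ = Iα, gives α = τ/I = 10.03/0.1561 = 64.27 rad/s².

α ≈ 64.3 rad/s²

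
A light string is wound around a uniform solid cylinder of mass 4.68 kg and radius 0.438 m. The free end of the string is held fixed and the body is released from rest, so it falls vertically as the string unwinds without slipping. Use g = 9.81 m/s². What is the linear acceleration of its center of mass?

a ≈ 6.54 m/s²

Translation: Mg − T = Ma. Rotation about the center: TR = Iα with I = ½MR².
With a = αR: T = (I/R²)a = (1/2)M a, so Mg = (1 + 0.5000)Ma.
a = g/(1 + 0.5000) = 9.81/1.500 = 6.540 m/s².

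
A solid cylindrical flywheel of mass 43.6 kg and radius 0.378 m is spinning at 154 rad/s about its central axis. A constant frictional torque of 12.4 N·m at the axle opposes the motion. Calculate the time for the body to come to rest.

I = ½MR² = (1/2)(43.6)(0.378)² = 3.115 kg·m².
The net torque has magnitude 12.4 N·m, opposing ω.
|α| = τ/I = 12.40/3.115 = 3.981 rad/s² (deceleration).
0 = ω₀ − |α|t ⇒ t = ω₀/|α| = 154/3.981 = 38.68 s.

t ≈ 38.7 s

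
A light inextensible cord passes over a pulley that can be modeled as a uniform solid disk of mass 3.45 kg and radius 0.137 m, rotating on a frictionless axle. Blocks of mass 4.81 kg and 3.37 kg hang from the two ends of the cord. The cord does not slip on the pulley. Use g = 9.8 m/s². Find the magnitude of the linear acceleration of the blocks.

a ≈ 1.42 m/s²

I = ½MR² = (1/2)(3.45)(0.137)² = 0.03238 kg·m².
Heavier block: m₁g − T₁ = m₁a. Lighter block: T₂ − m₂g = m₂a.
Pulley: (T₁ − T₂)R = Iα = I(a/R), so T₁ − T₂ = (I/R²)a = (1/2)M_p a = 1.725·a.
Adding the three: (m₁ − m₂)g = (m₁ + m₂ + 1.725)a, so a = (4.81 − 3.37)(9.8)/(4.81 + 3.37 + 1.725) = 1.425 m/s².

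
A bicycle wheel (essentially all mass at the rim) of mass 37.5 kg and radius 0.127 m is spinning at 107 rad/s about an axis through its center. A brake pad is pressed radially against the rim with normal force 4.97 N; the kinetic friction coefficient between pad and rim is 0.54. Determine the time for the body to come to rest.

I = MR² = (37.5)(0.127)² = 0.6048 kg·m².
Friction force f = μN = (0.54)(4.97) = 2.684 N at the rim; torque magnitude τ = fR = 0.3408 N·m, opposing ω.
|α| = τ/I = 0.3408/0.6048 = 0.5635 rad/s² (deceleration).
0 = ω₀ − |α|t ⇒ t = ω₀/|α| = 107/0.5635 = 189.9 s.

t ≈ 190 s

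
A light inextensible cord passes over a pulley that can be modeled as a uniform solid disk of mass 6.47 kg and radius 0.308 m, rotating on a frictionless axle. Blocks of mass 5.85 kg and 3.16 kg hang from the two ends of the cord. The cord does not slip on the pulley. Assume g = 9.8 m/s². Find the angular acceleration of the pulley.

I = ½MR² = (1/2)(6.47)(0.308)² = 0.3069 kg·m².
Heavier block: m₁g − T₁ = m₁a. Lighter block: T₂ − m₂g = m₂a.
Pulley: (T₁ − T₂)R = Iα = I(a/R), so T₁ − T₂ = (I/R²)a = (1/2)M_p a = 3.235·a.
Adding the three: (m₁ − m₂)g = (m₁ + m₂ + 3.235)a, so a = (5.85 − 3.16)(9.8)/(5.85 + 3.16 + 3.235) = 2.153 m/s².
α = a/R = 2.153/0.308 = 6.990 rad/s².

α ≈ 6.99 rad/s²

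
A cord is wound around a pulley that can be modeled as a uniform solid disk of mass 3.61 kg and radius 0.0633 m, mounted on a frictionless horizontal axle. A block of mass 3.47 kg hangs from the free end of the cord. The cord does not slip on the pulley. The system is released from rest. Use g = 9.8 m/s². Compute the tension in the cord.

T ≈ 11.6 N

I = ½MR² = (1/2)(3.61)(0.0633)² = 0.007232 kg·m².
Block: mg − T = ma. Pulley: TR = Iα. No-slip: a = αR, so T = (I/R²)a = 1.805·a.
Then mg = (m + 1.805)a, so a = (3.47)(9.8)/(3.47 + 1.805) = 6.447 m/s².
T = 1.805·a = 11.64 N.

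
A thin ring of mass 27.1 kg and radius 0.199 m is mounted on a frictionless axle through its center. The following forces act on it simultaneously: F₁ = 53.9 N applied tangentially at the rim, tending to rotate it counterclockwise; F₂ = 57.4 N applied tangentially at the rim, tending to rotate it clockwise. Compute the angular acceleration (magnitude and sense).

α ≈ 0.649 rad/s², clockwise

I = MR² = (27.1)(0.199)² = 1.073 kg·m².
Taking counterclockwise as positive: τ₁ = +(53.9)(0.199) = +10.73 N·m; τ₂ = −(57.4)(0.199) = −11.42 N·m.
Net torque τ = -0.6965 N·m.
α = τ/I = -0.6965/1.073 = -0.6490 rad/s².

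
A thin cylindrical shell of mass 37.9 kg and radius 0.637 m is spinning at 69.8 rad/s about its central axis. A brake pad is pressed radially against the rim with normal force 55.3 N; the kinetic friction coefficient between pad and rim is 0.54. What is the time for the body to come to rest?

I = MR² = (37.9)(0.637)² = 15.38 kg·m².
Friction force f = μN = (0.54)(55.3) = 29.86 N at the rim; torque magnitude τ = fR = 19.02 N·m, opposing ω.
|α| = τ/I = 19.02/15.38 = 1.237 rad/s² (deceleration).
0 = ω₀ − |α|t ⇒ t = ω₀/|α| = 69.8/1.237 = 56.43 s.

t ≈ 56.4 s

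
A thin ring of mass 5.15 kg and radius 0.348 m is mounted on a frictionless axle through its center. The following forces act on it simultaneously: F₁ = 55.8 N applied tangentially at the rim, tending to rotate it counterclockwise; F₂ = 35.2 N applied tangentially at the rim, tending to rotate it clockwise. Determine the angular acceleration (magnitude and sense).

α ≈ 11.5 rad/s², counterclockwise

I = MR² = (5.15)(0.348)² = 0.6237 kg·m².
Taking counterclockwise as positive: τ₁ = +(55.8)(0.348) = +19.42 N·m; τ₂ = −(35.2)(0.348) = −12.25 N·m.
Net torque τ = 7.169 N·m.
α = τ/I = 7.169/0.6237 = 11.49 rad/s².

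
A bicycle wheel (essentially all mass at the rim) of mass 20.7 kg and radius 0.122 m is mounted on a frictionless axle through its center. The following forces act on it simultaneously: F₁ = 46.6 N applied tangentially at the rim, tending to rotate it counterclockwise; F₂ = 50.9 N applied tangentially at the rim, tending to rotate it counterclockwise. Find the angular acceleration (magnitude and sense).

α ≈ 38.6 rad/s², counterclockwise

I = MR² = (20.7)(0.122)² = 0.3081 kg·m².
Taking counterclockwise as positive: τ₁ = +(46.6)(0.122) = +5.685 N·m; τ₂ = +(50.9)(0.122) = +6.210 N·m.
Net torque τ = 11.89 N·m.
α = τ/I = 11.89/0.3081 = 38.61 rad/s².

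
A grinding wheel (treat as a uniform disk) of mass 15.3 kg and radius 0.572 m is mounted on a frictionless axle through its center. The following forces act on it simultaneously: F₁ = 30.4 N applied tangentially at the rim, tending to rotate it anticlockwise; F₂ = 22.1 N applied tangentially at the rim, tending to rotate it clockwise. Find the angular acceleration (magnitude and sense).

I = ½MR² = (1/2)(15.3)(0.572)² = 2.503 kg·m².
Taking anticlockwise as positive: τ₁ = +(30.4)(0.572) = +17.39 N·m; τ₂ = −(22.1)(0.572) = −12.64 N·m.
Net torque τ = 4.748 N·m.
α = τ/I = 4.748/2.503 = 1.897 rad/s².

α ≈ 1.90 rad/s², anticlockwise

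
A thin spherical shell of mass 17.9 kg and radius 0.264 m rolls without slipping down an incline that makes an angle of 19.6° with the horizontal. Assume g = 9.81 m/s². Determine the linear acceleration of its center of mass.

a ≈ 1.97 m/s²

Translation along the incline: Mg sinθ − f = Ma.
Rotation about the center: fR = Iα with I = (2/3)MR². No-slip gives a = αR, so f = (I/R²)a = (2/3)M a.
Substituting: Mg sinθ = (1 + 0.6667)Ma, so a = g sinθ/(1 + 0.6667) = (9.81) sin 19.6° / 1.667 = 1.974 m/s².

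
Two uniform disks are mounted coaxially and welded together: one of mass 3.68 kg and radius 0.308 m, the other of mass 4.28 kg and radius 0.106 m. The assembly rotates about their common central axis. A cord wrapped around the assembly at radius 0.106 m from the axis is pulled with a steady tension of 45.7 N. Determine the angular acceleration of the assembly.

α ≈ 24.4 rad/s²

I = ½M₁R₁² + ½M₂R₂² = ½(3.68)(0.308)² + ½(4.28)(0.106)² = 0.1986 kg·m².
τ = F r = (45.7)(0.106) = 4.844 N·m.
α = τ/I = 4.844/0.1986 = 24.39 rad/s².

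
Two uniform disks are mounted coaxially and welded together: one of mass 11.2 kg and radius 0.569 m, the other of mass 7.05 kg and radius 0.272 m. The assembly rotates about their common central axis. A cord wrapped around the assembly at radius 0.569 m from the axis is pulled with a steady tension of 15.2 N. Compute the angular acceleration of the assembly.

α ≈ 4.17 rad/s²

I = ½M₁R₁² + ½M₂R₂² = ½(11.2)(0.569)² + ½(7.05)(0.272)² = 2.074 kg·m².
τ = F r = (15.2)(0.569) = 8.649 N·m.
α = τ/I = 8.649/2.074 = 4.170 rad/s².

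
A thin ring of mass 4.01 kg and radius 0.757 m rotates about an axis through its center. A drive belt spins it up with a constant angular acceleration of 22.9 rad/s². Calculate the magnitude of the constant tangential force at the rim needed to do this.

F ≈ 69.5 N

I = MR² = (4.01)(0.757)² = 2.298 kg·m².
The required torque is τ = Iα = (2.298)(22.90) = 52.62 N·m.
A tangential force at the rim gives τ = FR, so F = τ/R = 52.62/0.757 = 69.51 N.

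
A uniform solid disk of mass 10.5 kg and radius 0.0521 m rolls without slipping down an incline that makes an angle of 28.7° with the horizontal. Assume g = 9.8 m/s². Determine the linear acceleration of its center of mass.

Translation along the incline: Mg sinθ − f = Ma.
Rotation about the center: fR = Iα with I = ½MR². No-slip gives a = αR, so f = (I/R²)a = (1/2)M a.
Substituting: Mg sinθ = (1 + 0.5000)Ma, so a = g sinθ/(1 + 0.5000) = (9.8) sin 28.7° / 1.500 = 3.137 m/s².

a ≈ 3.14 m/s²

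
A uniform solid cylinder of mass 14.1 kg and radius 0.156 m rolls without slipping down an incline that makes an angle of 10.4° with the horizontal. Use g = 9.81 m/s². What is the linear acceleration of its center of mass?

Translation along the incline: Mg sinθ − f = Ma.
Rotation about the center: fR = Iα with I = ½MR². No-slip gives a = αR, so f = (I/R²)a = (1/2)M a.
Substituting: Mg sinθ = (1 + 0.5000)Ma, so a = g sinθ/(1 + 0.5000) = (9.81) sin 10.4° / 1.500 = 1.181 m/s².

a ≈ 1.18 m/s²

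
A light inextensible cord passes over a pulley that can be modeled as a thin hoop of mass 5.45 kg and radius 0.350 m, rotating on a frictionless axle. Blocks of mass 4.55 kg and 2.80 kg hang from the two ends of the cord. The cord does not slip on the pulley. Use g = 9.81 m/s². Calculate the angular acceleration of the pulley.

α ≈ 3.83 rad/s²

I = MR² = (5.45)(0.350)² = 0.6676 kg·m².
Heavier block: m₁g − T₁ = m₁a. Lighter block: T₂ − m₂g = m₂a.
Pulley: (T₁ − T₂)R = Iα = I(a/R), so T₁ − T₂ = (I/R²)a = 1·M_p a = 5.450·a.
Adding the three: (m₁ − m₂)g = (m₁ + m₂ + 5.450)a, so a = (4.55 − 2.80)(9.81)/(4.55 + 2.80 + 5.450) = 1.341 m/s².
α = a/R = 1.341/0.350 = 3.832 rad/s².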